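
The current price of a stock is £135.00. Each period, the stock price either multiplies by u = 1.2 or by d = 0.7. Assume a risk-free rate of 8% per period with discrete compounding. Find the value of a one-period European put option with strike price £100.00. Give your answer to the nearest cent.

£1.22

Risk-neutral probability p = (1 + 0.08 − 0.7)/(1.2 − 0.7) = 0.3800/0.5000 = 0.7600
Terminal stock prices: S_u = 162, S_d = 94.5
Terminal payoffs (K − S): max(-62, 0) = 0, max(5.5, 0) = 5.5
Node 0 (S = 135): V_0 = 1/1.08·[0.7600·0.0000 + 0.2400·5.5000] = 1.2222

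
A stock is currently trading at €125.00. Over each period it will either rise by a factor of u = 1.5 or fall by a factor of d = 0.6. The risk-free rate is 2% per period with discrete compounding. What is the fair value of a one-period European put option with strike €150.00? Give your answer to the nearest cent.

€39.22

Risk-neutral probability p = (1 + 0.02 − 0.6)/(1.5 − 0.6) = 0.4200/0.9000 = 0.4667
Terminal stock prices: S_u = 187.5, S_d = 75
Terminal payoffs (K − S): max(-37.5, 0) = 0, max(75, 0) = 75
Node 0 (S = 125): V_0 = 1/1.02·[0.4667·0.0000 + 0.5333·75.0000] = 39.2157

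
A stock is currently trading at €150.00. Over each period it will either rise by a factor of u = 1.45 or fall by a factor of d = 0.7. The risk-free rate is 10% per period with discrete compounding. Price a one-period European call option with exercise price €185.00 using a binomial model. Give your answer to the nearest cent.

€15.76

Risk-neutral probability p = (1 + 0.1 − 0.7)/(1.45 − 0.7) = 0.4000/0.7500 = 0.5333
Terminal stock prices: S_u = 217.5, S_d = 105
Terminal payoffs (S − K): max(32.5, 0) = 32.5, max(-80, 0) = 0
Node 0 (S = 150): V_0 = 1/1.1·[0.5333·32.5000 + 0.4667·0.0000] = 15.7576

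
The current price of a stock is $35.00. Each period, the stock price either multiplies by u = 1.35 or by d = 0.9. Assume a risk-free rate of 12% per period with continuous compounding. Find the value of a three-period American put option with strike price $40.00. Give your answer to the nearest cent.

$5.00

Risk-neutral probability p = (e^0.12 − 0.9)/(1.35 − 0.9) = 0.2275/0.4500 = 0.5055
Terminal stock prices: S_uuu = 86.11, S_uud = 57.41, S_udd = 38.27, S_ddd = 25.52
Terminal payoffs (K − S): max(-46.11, 0) = 0, max(-17.41, 0) = 0, max(1.727, 0) = 1.727, max(14.48, 0) = 14.48
Node uu (S = 63.79): continuation = e^(−0.12)·[0.5055·0.0000 + 0.4945·0.0000] = 0.0000; exercise value = 0.0000 ≤ continuation, so V_uu = 0.0000
Node ud (S = 42.52): continuation = e^(−0.12)·[0.5055·0.0000 + 0.4945·1.7275] = 0.7576; exercise value = 0.0000 ≤ continuation, so V_ud = 0.7576
Node dd (S = 28.35): continuation = e^(−0.12)·[0.5055·1.7275 + 0.4945·14.4850] = 7.1268; exercise value = 11.6500 > continuation, so V_dd = 11.6500 (exercise)
Node u (S = 47.25): continuation = e^(−0.12)·[0.5055·0.0000 + 0.4945·0.7576] = 0.3322; exercise value = 0.0000 ≤ continuation, so V_u = 0.3322
Node d (S = 31.5): continuation = e^(−0.12)·[0.5055·0.7576 + 0.4945·11.6500] = 5.4487; exercise value = 8.5000 > continuation, so V_d = 8.5000 (exercise)
Node 0 (S = 35): continuation = e^(−0.12)·[0.5055·0.3322 + 0.4945·8.5000] = 3.8765; exercise value = 5.0000 > continuation, so V_0 = 5.0000 (exercise)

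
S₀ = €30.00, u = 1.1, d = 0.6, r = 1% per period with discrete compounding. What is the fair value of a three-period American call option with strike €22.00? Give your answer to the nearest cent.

Risk-neutral probability p = (1 + 0.01 − 0.6)/(1.1 − 0.6) = 0.4100/0.5000 = 0.8200
Terminal stock prices: S_uuu = 39.93, S_uud = 21.78, S_udd = 11.88, S_ddd = 6.48
Terminal payoffs (S − K): max(17.93, 0) = 17.93, max(-0.22, 0) = 0, max(-10.12, 0) = 0, max(-15.52, 0) = 0
Node uu (S = 36.3): continuation = 1/1.01·[0.8200·17.9300 + 0.1800·0.0000] = 14.5570; exercise value = 14.3000 ≤ continuation, so V_uu = 14.5570
Node ud (S = 19.8): continuation = 1/1.01·[0.8200·0.0000 + 0.1800·0.0000] = 0.0000; exercise value = 0.0000 ≤ continuation, so V_ud = 0.0000
Node dd (S = 10.8): continuation = 1/1.01·[0.8200·0.0000 + 0.1800·0.0000] = 0.0000; exercise value = 0.0000 ≤ continuation, so V_dd = 0.0000
Node u (S = 33): continuation = 1/1.01·[0.8200·14.5570 + 0.1800·0.0000] = 11.8186; exercise value = 11.0000 ≤ continuation, so V_u = 11.8186
Node d (S = 18): continuation = 1/1.01·[0.8200·0.0000 + 0.1800·0.0000] = 0.0000; exercise value = 0.0000 ≤ continuation, so V_d = 0.0000
Node 0 (S = 30): continuation = 1/1.01·[0.8200·11.8186 + 0.1800·0.0000] = 9.5953; exercise value = 8.0000 ≤ continuation, so V_0 = 9.5953

€9.60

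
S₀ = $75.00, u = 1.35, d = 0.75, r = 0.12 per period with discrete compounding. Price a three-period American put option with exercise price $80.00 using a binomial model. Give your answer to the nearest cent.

$9.62

Risk-neutral probability p = (1 + 0.12 − 0.75)/(1.35 − 0.75) = 0.3700/0.6000 = 0.6167
Terminal stock prices: S_uuu = 184.5, S_uud = 102.5, S_udd = 56.95, S_ddd = 31.64
Terminal payoffs (K − S): max(-104.5, 0) = 0, max(-22.52, 0) = 0, max(23.05, 0) = 23.05, max(48.36, 0) = 48.36
Node uu (S = 136.7): continuation = 1/1.12·[0.6167·0.0000 + 0.3833·0.0000] = 0.0000; exercise value = 0.0000 ≤ continuation, so V_uu = 0.0000
Node ud (S = 75.94): continuation = 1/1.12·[0.6167·0.0000 + 0.3833·23.0469] = 7.8881; exercise value = 4.0625 ≤ continuation, so V_ud = 7.8881
Node dd (S = 42.19): continuation = 1/1.12·[0.6167·23.0469 + 0.3833·48.3594] = 29.2411; exercise value = 37.8125 > continuation, so V_dd = 37.8125 (exercise)
Node u (S = 101.2): continuation = 1/1.12·[0.6167·0.0000 + 0.3833·7.8881] = 2.6998; exercise value = 0.0000 ≤ continuation, so V_u = 2.6998
Node d (S = 56.25): continuation = 1/1.12·[0.6167·7.8881 + 0.3833·37.8125] = 17.2849; exercise value = 23.7500 > continuation, so V_d = 23.7500 (exercise)
Node 0 (S = 75): continuation = 1/1.12·[0.6167·2.6998 + 0.3833·23.7500] = 9.6152; exercise value = 5.0000 ≤ continuation, so V_0 = 9.6152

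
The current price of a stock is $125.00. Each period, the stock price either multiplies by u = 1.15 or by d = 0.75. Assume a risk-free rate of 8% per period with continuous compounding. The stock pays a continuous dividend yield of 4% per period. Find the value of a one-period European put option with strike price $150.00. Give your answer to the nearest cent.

$18.37

Per-period risk-free factor R = e^0.08 = 1.0833; dividend-adjusted growth = e^(0.08−0.04) = 1.0408.
Risk-neutral probability p = (1.0408 − 0.75)/(1.15 − 0.75) = 0.2908/0.4000 = 0.7270
Terminal stock prices: S_u = 143.8, S_d = 93.75
Terminal payoffs (K − S): max(6.25, 0) = 6.25, max(56.25, 0) = 56.25
Node 0 (S = 125): V_0 = e^(−0.08)·[0.7270·6.2500 + 0.2730·56.2500] = 18.3688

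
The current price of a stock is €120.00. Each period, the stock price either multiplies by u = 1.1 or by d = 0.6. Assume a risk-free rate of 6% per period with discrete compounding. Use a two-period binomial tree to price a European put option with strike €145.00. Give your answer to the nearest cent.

€9.20

Risk-neutral probability p = (1 + 0.06 − 0.6)/(1.1 − 0.6) = 0.4600/0.5000 = 0.9200
Terminal stock prices: S_uu = 145.2, S_ud = 79.2, S_dd = 43.2
Terminal payoffs (K − S): max(-0.2, 0) = 0, max(65.8, 0) = 65.8, max(101.8, 0) = 101.8
Node u (S = 132): V_u = 1/1.06·[0.9200·0.0000 + 0.0800·65.8000] = 4.9660
Node d (S = 72): V_d = 1/1.06·[0.9200·65.8000 + 0.0800·101.8000] = 64.7925
Node 0 (S = 120): V_0 = 1/1.06·[0.9200·4.9660 + 0.0800·64.7925] = 9.2001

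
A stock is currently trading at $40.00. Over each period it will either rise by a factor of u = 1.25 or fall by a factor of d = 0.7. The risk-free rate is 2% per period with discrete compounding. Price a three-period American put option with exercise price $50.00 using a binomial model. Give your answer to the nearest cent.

Risk-neutral probability p = (1 + 0.02 − 0.7)/(1.25 − 0.7) = 0.3200/0.5500 = 0.5818
Terminal stock prices: S_uuu = 78.12, S_uud = 43.75, S_udd = 24.5, S_ddd = 13.72
Terminal payoffs (K − S): max(-28.12, 0) = 0, max(6.25, 0) = 6.25, max(25.5, 0) = 25.5, max(36.28, 0) = 36.28
Node uu (S = 62.5): continuation = 1/1.02·[0.5818·0.0000 + 0.4182·6.2500] = 2.5624; exercise value = 0.0000 ≤ continuation, so V_uu = 2.5624
Node ud (S = 35): continuation = 1/1.02·[0.5818·6.2500 + 0.4182·25.5000] = 14.0196; exercise value = 15.0000 > continuation, so V_ud = 15.0000 (exercise)
Node dd (S = 19.6): continuation = 1/1.02·[0.5818·25.5000 + 0.4182·36.2800] = 29.4196; exercise value = 30.4000 > continuation, so V_dd = 30.4000 (exercise)
Node u (S = 50): continuation = 1/1.02·[0.5818·2.5624 + 0.4182·15.0000] = 7.6113; exercise value = 0.0000 ≤ continuation, so V_u = 7.6113
Node d (S = 28): continuation = 1/1.02·[0.5818·15.0000 + 0.4182·30.4000] = 21.0196; exercise value = 22.0000 > continuation, so V_d = 22.0000 (exercise)
Node 0 (S = 40): continuation = 1/1.02·[0.5818·7.6113 + 0.4182·22.0000] = 13.3612; exercise value = 10.0000 ≤ continuation, so V_0 = 13.3612

$13.36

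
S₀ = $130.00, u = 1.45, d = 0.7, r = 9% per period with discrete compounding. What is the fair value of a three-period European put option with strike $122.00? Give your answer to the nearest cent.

$14.84

Risk-neutral probability p = (1 + 0.09 − 0.7)/(1.45 − 0.7) = 0.3900/0.7500 = 0.5200
Terminal stock prices: S_uuu = 396.3, S_uud = 191.3, S_udd = 92.36, S_ddd = 44.59
Terminal payoffs (K − S): max(-274.3, 0) = 0, max(-69.33, 0) = 0, max(29.64, 0) = 29.64, max(77.41, 0) = 77.41
Node uu (S = 273.3): V_uu = 1/1.09·[0.5200·0.0000 + 0.4800·0.0000] = 0.0000
Node ud (S = 131.9): V_ud = 1/1.09·[0.5200·0.0000 + 0.4800·29.6350] = 13.0503
Node dd (S = 63.7): V_dd = 1/1.09·[0.5200·29.6350 + 0.4800·77.4100] = 48.2266
Node u (S = 188.5): V_u = 1/1.09·[0.5200·0.0000 + 0.4800·13.0503] = 5.7469
Node d (S = 91): V_d = 1/1.09·[0.5200·13.0503 + 0.4800·48.2266] = 27.4632
Node 0 (S = 130): V_0 = 1/1.09·[0.5200·5.7469 + 0.4800·27.4632] = 14.8355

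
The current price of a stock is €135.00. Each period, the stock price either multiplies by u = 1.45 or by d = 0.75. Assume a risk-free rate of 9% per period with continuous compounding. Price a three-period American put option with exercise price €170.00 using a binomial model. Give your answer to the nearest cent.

€37.75

Risk-neutral probability p = (e^0.09 − 0.75)/(1.45 − 0.75) = 0.3442/0.7000 = 0.4917
Terminal stock prices: S_uuu = 411.6, S_uud = 212.9, S_udd = 110.1, S_ddd = 56.95
Terminal payoffs (K − S): max(-241.6, 0) = 0, max(-42.88, 0) = 0, max(59.89, 0) = 59.89, max(113, 0) = 113
Node uu (S = 283.8): continuation = e^(−0.09)·[0.4917·0.0000 + 0.5083·0.0000] = 0.0000; exercise value = 0.0000 ≤ continuation, so V_uu = 0.0000
Node ud (S = 146.8): continuation = e^(−0.09)·[0.4917·0.0000 + 0.5083·59.8906] = 27.8235; exercise value = 23.1875 ≤ continuation, so V_ud = 27.8235
Node dd (S = 75.94): continuation = e^(−0.09)·[0.4917·59.8906 + 0.5083·113.0469] = 79.4308; exercise value = 94.0625 > continuation, so V_dd = 94.0625 (exercise)
Node u (S = 195.8): continuation = e^(−0.09)·[0.4917·0.0000 + 0.5083·27.8235] = 12.9260; exercise value = 0.0000 ≤ continuation, so V_u = 12.9260
Node d (S = 101.2): continuation = e^(−0.09)·[0.4917·27.8235 + 0.5083·94.0625] = 56.2015; exercise value = 68.7500 > continuation, so V_d = 68.7500 (exercise)
Node 0 (S = 135): continuation = e^(−0.09)·[0.4917·12.9260 + 0.5083·68.7500] = 37.7477; exercise value = 35.0000 ≤ continuation, so V_0 = 37.7477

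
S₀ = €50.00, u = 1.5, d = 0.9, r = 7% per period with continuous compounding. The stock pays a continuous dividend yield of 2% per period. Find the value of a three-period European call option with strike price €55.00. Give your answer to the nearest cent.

Per-period risk-free factor R = e^0.07 = 1.0725; dividend-adjusted growth = e^(0.07−0.02) = 1.0513.
Risk-neutral probability p = (1.0513 − 0.9)/(1.5 − 0.9) = 0.1513/0.6000 = 0.2521
Terminal stock prices: S_uuu = 168.8, S_uud = 101.2, S_udd = 60.75, S_ddd = 36.45
Terminal payoffs (S − K): max(113.8, 0) = 113.8, max(46.25, 0) = 46.25, max(5.75, 0) = 5.75, max(-18.55, 0) = 0
Node uu (S = 112.5): V_uu = e^(−0.07)·[0.2521·113.7500 + 0.7479·46.2500] = 58.9907
Node ud (S = 67.5): V_ud = e^(−0.07)·[0.2521·46.2500 + 0.7479·5.7500] = 14.8818
Node dd (S = 40.5): V_dd = e^(−0.07)·[0.2521·5.7500 + 0.7479·0.0000] = 1.3517
Node u (S = 75): V_u = e^(−0.07)·[0.2521·58.9907 + 0.7479·14.8818] = 24.2445
Node d (S = 45): V_d = e^(−0.07)·[0.2521·14.8818 + 0.7479·1.3517] = 4.4409
Node 0 (S = 50): V_0 = e^(−0.07)·[0.2521·24.2445 + 0.7479·4.4409] = 8.7959

€8.80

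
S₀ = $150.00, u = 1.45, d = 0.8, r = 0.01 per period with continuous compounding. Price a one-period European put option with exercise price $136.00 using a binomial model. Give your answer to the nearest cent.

$10.72

Risk-neutral probability p = (e^0.01 − 0.8)/(1.45 − 0.8) = 0.2101/0.6500 = 0.3232
Terminal stock prices: S_u = 217.5, S_d = 120
Terminal payoffs (K − S): max(-81.5, 0) = 0, max(16, 0) = 16
Node 0 (S = 150): V_0 = e^(−0.01)·[0.3232·0.0000 + 0.6768·16.0000] = 10.7218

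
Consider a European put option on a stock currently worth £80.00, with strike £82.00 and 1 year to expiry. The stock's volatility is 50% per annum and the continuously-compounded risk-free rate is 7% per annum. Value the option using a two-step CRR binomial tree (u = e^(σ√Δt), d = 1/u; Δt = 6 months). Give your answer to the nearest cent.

CRR parameters: u = e^(σ√Δt) = e^(0.5·√0.5) = 1.4241, d = 1/u = 0.7022
Per-period rate: rΔt = 0.07·0.5 = 0.035, so R = e^0.035 = 1.0356
Risk-neutral probability p = (e^0.035 − 0.7022)/(1.4241 − 0.7022) = 0.3334/0.7219 = 0.4619
Terminal stock prices: S_uu = 162.2, S_ud = 80, S_dd = 39.45
Terminal payoffs (K − S): max(-80.25, 0) = 0, max(2, 0) = 2, max(42.55, 0) = 42.55
Node u (S = 113.9): V_u = e^(−0.035)·[0.4619·0.0000 + 0.5381·2.0000] = 1.0393
Node d (S = 56.18): V_d = e^(−0.035)·[0.4619·2.0000 + 0.5381·42.5545] = 23.0046
Node 0 (S = 80): V_0 = e^(−0.035)·[0.4619·1.0393 + 0.5381·23.0046] = 12.4174

£12.42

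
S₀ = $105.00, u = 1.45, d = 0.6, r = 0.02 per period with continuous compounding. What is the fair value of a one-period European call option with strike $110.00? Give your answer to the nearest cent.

Risk-neutral probability p = (e^0.02 − 0.6)/(1.45 − 0.6) = 0.4202/0.8500 = 0.4944
Terminal stock prices: S_u = 152.2, S_d = 63
Terminal payoffs (S − K): max(42.25, 0) = 42.25, max(-47, 0) = 0
Node 0 (S = 105): V_0 = e^(−0.02)·[0.4944·42.2500 + 0.5056·0.0000] = 20.4729

$20.47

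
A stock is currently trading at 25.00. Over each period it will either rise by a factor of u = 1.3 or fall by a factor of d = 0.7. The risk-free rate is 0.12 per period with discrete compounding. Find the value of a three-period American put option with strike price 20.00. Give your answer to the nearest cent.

Risk-neutral probability p = (1 + 0.12 − 0.7)/(1.3 − 0.7) = 0.4200/0.6000 = 0.7000
Terminal stock prices: S_uuu = 54.93, S_uud = 29.58, S_udd = 15.92, S_ddd = 8.575
Terminal payoffs (K − S): max(-34.93, 0) = 0, max(-9.575, 0) = 0, max(4.075, 0) = 4.075, max(11.43, 0) = 11.43
Node uu (S = 42.25): continuation = 1/1.12·[0.7000·0.0000 + 0.3000·0.0000] = 0.0000; exercise value = 0.0000 ≤ continuation, so V_uu = 0.0000
Node ud (S = 22.75): continuation = 1/1.12·[0.7000·0.0000 + 0.3000·4.0750] = 1.0915; exercise value = 0.0000 ≤ continuation, so V_ud = 1.0915
Node dd (S = 12.25): continuation = 1/1.12·[0.7000·4.0750 + 0.3000·11.4250] = 5.6071; exercise value = 7.7500 > continuation, so V_dd = 7.7500 (exercise)
Node u (S = 32.5): continuation = 1/1.12·[0.7000·0.0000 + 0.3000·1.0915] = 0.2924; exercise value = 0.0000 ≤ continuation, so V_u = 0.2924
Node d (S = 17.5): continuation = 1/1.12·[0.7000·1.0915 + 0.3000·7.7500] = 2.7581; exercise value = 2.5000 ≤ continuation, so V_d = 2.7581
Node 0 (S = 25): continuation = 1/1.12·[0.7000·0.2924 + 0.3000·2.7581] = 0.9215; exercise value = 0.0000 ≤ continuation, so V_0 = 0.9215

0.92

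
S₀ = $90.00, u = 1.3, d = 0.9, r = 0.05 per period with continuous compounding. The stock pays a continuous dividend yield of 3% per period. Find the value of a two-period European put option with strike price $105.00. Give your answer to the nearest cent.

Per-period risk-free factor R = e^0.05 = 1.0513; dividend-adjusted growth = e^(0.05−0.03) = 1.0202.
Risk-neutral probability p = (1.0202 − 0.9)/(1.3 − 0.9) = 0.1202/0.4000 = 0.3005
Terminal stock prices: S_uu = 152.1, S_ud = 105.3, S_dd = 72.9
Terminal payoffs (K − S): max(-47.1, 0) = 0, max(-0.3, 0) = 0, max(32.1, 0) = 32.1
Node u (S = 117): V_u = e^(−0.05)·[0.3005·0.0000 + 0.6995·0.0000] = 0.0000
Node d (S = 81): V_d = e^(−0.05)·[0.3005·0.0000 + 0.6995·32.1000] = 21.3588
Node 0 (S = 90): V_0 = e^(−0.05)·[0.3005·0.0000 + 0.6995·21.3588] = 14.2117

$14.21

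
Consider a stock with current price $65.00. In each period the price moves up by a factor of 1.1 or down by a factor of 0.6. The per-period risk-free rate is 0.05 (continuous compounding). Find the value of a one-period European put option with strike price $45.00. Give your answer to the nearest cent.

$0.56

Risk-neutral probability p = (e^0.05 − 0.6)/(1.1 − 0.6) = 0.4513/0.5000 = 0.9025
Terminal stock prices: S_u = 71.5, S_d = 39
Terminal payoffs (K − S): max(-26.5, 0) = 0, max(6, 0) = 6
Node 0 (S = 65): V_0 = e^(−0.05)·[0.9025·0.0000 + 0.0975·6.0000] = 0.5562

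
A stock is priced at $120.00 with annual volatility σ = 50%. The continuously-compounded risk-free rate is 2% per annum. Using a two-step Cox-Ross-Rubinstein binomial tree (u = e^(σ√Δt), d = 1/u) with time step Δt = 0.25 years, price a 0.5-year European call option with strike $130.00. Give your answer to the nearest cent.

CRR parameters: u = e^(σ√Δt) = e^(0.5·√0.25) = 1.2840, d = 1/u = 0.7788
Per-period rate: rΔt = 0.02·0.25 = 0.005, so R = e^0.005 = 1.0050
Risk-neutral probability p = (e^0.005 − 0.7788)/(1.2840 − 0.7788) = 0.2262/0.5052 = 0.4477
Terminal stock prices: S_uu = 197.8, S_ud = 120, S_dd = 72.78
Terminal payoffs (S − K): max(67.85, 0) = 67.85, max(-10, 0) = 0, max(-57.22, 0) = 0
Node u (S = 154.1): V_u = e^(−0.005)·[0.4477·67.8466 + 0.5523·0.0000] = 30.2264
Node d (S = 93.46): V_d = e^(−0.005)·[0.4477·0.0000 + 0.5523·0.0000] = 0.0000
Node 0 (S = 120): V_0 = e^(−0.005)·[0.4477·30.2264 + 0.5523·0.0000] = 13.4662

$13.47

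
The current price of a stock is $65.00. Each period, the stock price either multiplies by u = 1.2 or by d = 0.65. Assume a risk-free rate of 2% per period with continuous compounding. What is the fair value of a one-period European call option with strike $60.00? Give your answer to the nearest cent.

Risk-neutral probability p = (e^0.02 − 0.65)/(1.2 − 0.65) = 0.3702/0.5500 = 0.6731
Terminal stock prices: S_u = 78, S_d = 42.25
Terminal payoffs (S − K): max(18, 0) = 18, max(-17.75, 0) = 0
Node 0 (S = 65): V_0 = e^(−0.02)·[0.6731·18.0000 + 0.3269·0.0000] = 11.8758

$11.88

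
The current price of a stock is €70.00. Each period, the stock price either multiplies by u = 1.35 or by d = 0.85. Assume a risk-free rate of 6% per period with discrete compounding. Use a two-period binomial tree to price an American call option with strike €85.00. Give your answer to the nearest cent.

Risk-neutral probability p = (1 + 0.06 − 0.85)/(1.35 − 0.85) = 0.2100/0.5000 = 0.4200
Terminal stock prices: S_uu = 127.6, S_ud = 80.33, S_dd = 50.57
Terminal payoffs (S − K): max(42.58, 0) = 42.58, max(-4.675, 0) = 0, max(-34.43, 0) = 0
Node u (S = 94.5): continuation = 1/1.06·[0.4200·42.5750 + 0.5800·0.0000] = 16.8693; exercise value = 9.5000 ≤ continuation, so V_u = 16.8693
Node d (S = 59.5): continuation = 1/1.06·[0.4200·0.0000 + 0.5800·0.0000] = 0.0000; exercise value = 0.0000 ≤ continuation, so V_d = 0.0000
Node 0 (S = 70): continuation = 1/1.06·[0.4200·16.8693 + 0.5800·0.0000] = 6.6841; exercise value = 0.0000 ≤ continuation, so V_0 = 6.6841

€6.68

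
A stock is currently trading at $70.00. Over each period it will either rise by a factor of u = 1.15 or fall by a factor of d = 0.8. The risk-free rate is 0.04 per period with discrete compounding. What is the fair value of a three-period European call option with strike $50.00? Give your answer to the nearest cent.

Risk-neutral probability p = (1 + 0.04 − 0.8)/(1.15 − 0.8) = 0.2400/0.3500 = 0.6857
Terminal stock prices: S_uuu = 106.5, S_uud = 74.06, S_udd = 51.52, S_ddd = 35.84
Terminal payoffs (S − K): max(56.46, 0) = 56.46, max(24.06, 0) = 24.06, max(1.52, 0) = 1.52, max(-14.16, 0) = 0
Node uu (S = 92.57): V_uu = 1/1.04·[0.6857·56.4612 + 0.3143·24.0600] = 44.4981
Node ud (S = 64.4): V_ud = 1/1.04·[0.6857·24.0600 + 0.3143·1.5200] = 16.3231
Node dd (S = 44.8): V_dd = 1/1.04·[0.6857·1.5200 + 0.3143·0.0000] = 1.0022
Node u (S = 80.5): V_u = 1/1.04·[0.6857·44.4981 + 0.3143·16.3231] = 34.2722
Node d (S = 56): V_d = 1/1.04·[0.6857·16.3231 + 0.3143·1.0022] = 11.0653
Node 0 (S = 70): V_0 = 1/1.04·[0.6857·34.2722 + 0.3143·11.0653] = 25.9410

$25.94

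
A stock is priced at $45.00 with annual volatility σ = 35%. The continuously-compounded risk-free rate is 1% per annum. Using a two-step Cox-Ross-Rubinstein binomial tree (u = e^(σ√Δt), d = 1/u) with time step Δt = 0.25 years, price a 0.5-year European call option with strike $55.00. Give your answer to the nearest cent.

CRR parameters: u = e^(σ√Δt) = e^(0.35·√0.25) = 1.1912, d = 1/u = 0.8395
Per-period rate: rΔt = 0.01·0.25 = 0.0025, so R = e^0.0025 = 1.0025
Risk-neutral probability p = (e^0.0025 − 0.8395)/(1.1912 − 0.8395) = 0.1630/0.3518 = 0.4635
Terminal stock prices: S_uu = 63.86, S_ud = 45, S_dd = 31.71
Terminal payoffs (S − K): max(8.858, 0) = 8.858, max(-10, 0) = 0, max(-23.29, 0) = 0
Node u (S = 53.61): V_u = e^(−0.0025)·[0.4635·8.8580 + 0.5365·0.0000] = 4.0952
Node d (S = 37.78): V_d = e^(−0.0025)·[0.4635·0.0000 + 0.5365·0.0000] = 0.0000
Node 0 (S = 45): V_0 = e^(−0.0025)·[0.4635·4.0952 + 0.5365·0.0000] = 1.8933

$1.89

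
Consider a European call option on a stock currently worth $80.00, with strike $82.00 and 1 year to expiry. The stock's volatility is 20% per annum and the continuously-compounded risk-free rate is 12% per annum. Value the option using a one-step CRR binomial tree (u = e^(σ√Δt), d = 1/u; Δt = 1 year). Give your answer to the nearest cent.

$10.69

CRR parameters: u = e^(σ√Δt) = e^(0.2·√1) = 1.2214, d = 1/u = 0.8187
Per-period rate: rΔt = 0.12·1 = 0.12, so R = e^0.12 = 1.1275
Risk-neutral probability p = (e^0.12 − 0.8187)/(1.2214 − 0.8187) = 0.3088/0.4027 = 0.7668
Terminal stock prices: S_u = 97.71, S_d = 65.5
Terminal payoffs (S − K): max(15.71, 0) = 15.71, max(-16.5, 0) = 0
Node 0 (S = 80): V_0 = e^(−0.12)·[0.7668·15.7122 + 0.2332·0.0000] = 10.6856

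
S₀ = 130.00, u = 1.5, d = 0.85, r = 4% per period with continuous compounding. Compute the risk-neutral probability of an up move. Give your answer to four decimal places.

p = 0.2936

Risk-neutral probability p = (e^0.04 − 0.85)/(1.5 − 0.85) = 0.1908/0.6500 = 0.2936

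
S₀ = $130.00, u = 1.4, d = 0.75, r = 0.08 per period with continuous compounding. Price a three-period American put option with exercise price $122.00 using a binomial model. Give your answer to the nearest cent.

$13.65

Risk-neutral probability p = (e^0.08 − 0.75)/(1.4 − 0.75) = 0.3333/0.6500 = 0.5127
Terminal stock prices: S_uuu = 356.7, S_uud = 191.1, S_udd = 102.4, S_ddd = 54.84
Terminal payoffs (K − S): max(-234.7, 0) = 0, max(-69.1, 0) = 0, max(19.62, 0) = 19.62, max(67.16, 0) = 67.16
Node uu (S = 254.8): continuation = e^(−0.08)·[0.5127·0.0000 + 0.4873·0.0000] = 0.0000; exercise value = 0.0000 ≤ continuation, so V_uu = 0.0000
Node ud (S = 136.5): continuation = e^(−0.08)·[0.5127·0.0000 + 0.4873·19.6250] = 8.8271; exercise value = 0.0000 ≤ continuation, so V_ud = 8.8271
Node dd (S = 73.12): continuation = e^(−0.08)·[0.5127·19.6250 + 0.4873·67.1562] = 39.4952; exercise value = 48.8750 > continuation, so V_dd = 48.8750 (exercise)
Node u (S = 182): continuation = e^(−0.08)·[0.5127·0.0000 + 0.4873·8.8271] = 3.9703; exercise value = 0.0000 ≤ continuation, so V_u = 3.9703
Node d (S = 97.5): continuation = e^(−0.08)·[0.5127·8.8271 + 0.4873·48.8750] = 26.1616; exercise value = 24.5000 ≤ continuation, so V_d = 26.1616
Node 0 (S = 130): continuation = e^(−0.08)·[0.5127·3.9703 + 0.4873·26.1616] = 13.6464; exercise value = 0.0000 ≤ continuation, so V_0 = 13.6464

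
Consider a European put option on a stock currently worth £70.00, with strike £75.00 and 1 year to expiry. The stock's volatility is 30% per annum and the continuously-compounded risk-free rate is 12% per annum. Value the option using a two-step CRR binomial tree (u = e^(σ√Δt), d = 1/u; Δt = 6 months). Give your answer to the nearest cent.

CRR parameters: u = e^(σ√Δt) = e^(0.3·√0.5) = 1.2363, d = 1/u = 0.8089
Per-period rate: rΔt = 0.12·0.5 = 0.06, so R = e^0.06 = 1.0618
Risk-neutral probability p = (e^0.06 − 0.8089)/(1.2363 − 0.8089) = 0.2530/0.4275 = 0.5918
Terminal stock prices: S_uu = 107, S_ud = 70, S_dd = 45.8
Terminal payoffs (K − S): max(-31.99, 0) = 0, max(5, 0) = 5, max(29.2, 0) = 29.2
Node u (S = 86.54): V_u = e^(−0.06)·[0.5918·0.0000 + 0.4082·5.0000] = 1.9220
Node d (S = 56.62): V_d = e^(−0.06)·[0.5918·5.0000 + 0.4082·29.2024] = 14.0123
Node 0 (S = 70): V_0 = e^(−0.06)·[0.5918·1.9220 + 0.4082·14.0123] = 6.4576

£6.46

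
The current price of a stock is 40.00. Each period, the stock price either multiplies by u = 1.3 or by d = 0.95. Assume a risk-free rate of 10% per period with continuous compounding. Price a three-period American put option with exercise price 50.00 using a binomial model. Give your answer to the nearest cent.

Risk-neutral probability p = (e^0.1 − 0.95)/(1.3 − 0.95) = 0.1552/0.3500 = 0.4433
Terminal stock prices: S_uuu = 87.88, S_uud = 64.22, S_udd = 46.93, S_ddd = 34.29
Terminal payoffs (K − S): max(-37.88, 0) = 0, max(-14.22, 0) = 0, max(3.07, 0) = 3.07, max(15.71, 0) = 15.71
Node uu (S = 67.6): continuation = e^(−0.1)·[0.4433·0.0000 + 0.5567·0.0000] = 0.0000; exercise value = 0.0000 ≤ continuation, so V_uu = 0.0000
Node ud (S = 49.4): continuation = e^(−0.1)·[0.4433·0.0000 + 0.5567·3.0700] = 1.5463; exercise value = 0.6000 ≤ continuation, so V_ud = 1.5463
Node dd (S = 36.1): continuation = e^(−0.1)·[0.4433·3.0700 + 0.5567·15.7050] = 9.1419; exercise value = 13.9000 > continuation, so V_dd = 13.9000 (exercise)
Node u (S = 52): continuation = e^(−0.1)·[0.4433·0.0000 + 0.5567·1.5463] = 0.7788; exercise value = 0.0000 ≤ continuation, so V_u = 0.7788
Node d (S = 38): continuation = e^(−0.1)·[0.4433·1.5463 + 0.5567·13.9000] = 7.6215; exercise value = 12.0000 > continuation, so V_d = 12.0000 (exercise)
Node 0 (S = 40): continuation = e^(−0.1)·[0.4433·0.7788 + 0.5567·12.0000] = 6.3566; exercise value = 10.0000 > continuation, so V_0 = 10.0000 (exercise)

10.00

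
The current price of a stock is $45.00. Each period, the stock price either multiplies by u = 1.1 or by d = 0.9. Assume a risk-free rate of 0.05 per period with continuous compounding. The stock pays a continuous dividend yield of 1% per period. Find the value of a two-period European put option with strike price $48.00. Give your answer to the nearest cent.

Per-period risk-free factor R = e^0.05 = 1.0513; dividend-adjusted growth = e^(0.05−0.01) = 1.0408.
Risk-neutral probability p = (1.0408 − 0.9)/(1.1 − 0.9) = 0.1408/0.2000 = 0.7041
Terminal stock prices: S_uu = 54.45, S_ud = 44.55, S_dd = 36.45
Terminal payoffs (K − S): max(-6.45, 0) = 0, max(3.45, 0) = 3.45, max(11.55, 0) = 11.55
Node u (S = 49.5): V_u = e^(−0.05)·[0.7041·0.0000 + 0.2959·3.4500] = 0.9712
Node d (S = 40.5): V_d = e^(−0.05)·[0.7041·3.4500 + 0.2959·11.5500] = 5.5620
Node 0 (S = 45): V_0 = e^(−0.05)·[0.7041·0.9712 + 0.2959·5.5620] = 2.2162

$2.22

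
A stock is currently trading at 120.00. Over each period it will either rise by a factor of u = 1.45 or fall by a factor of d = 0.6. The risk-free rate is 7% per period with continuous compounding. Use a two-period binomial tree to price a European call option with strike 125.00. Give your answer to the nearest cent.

34.20

Risk-neutral probability p = (e^0.07 − 0.6)/(1.45 − 0.6) = 0.4725/0.8500 = 0.5559
Terminal stock prices: S_uu = 252.3, S_ud = 104.4, S_dd = 43.2
Terminal payoffs (S − K): max(127.3, 0) = 127.3, max(-20.6, 0) = 0, max(-81.8, 0) = 0
Node u (S = 174): V_u = e^(−0.07)·[0.5559·127.3000 + 0.4441·0.0000] = 65.9809
Node d (S = 72): V_d = e^(−0.07)·[0.5559·0.0000 + 0.4441·0.0000] = 0.0000
Node 0 (S = 120): V_0 = e^(−0.07)·[0.5559·65.9809 + 0.4441·0.0000] = 34.1986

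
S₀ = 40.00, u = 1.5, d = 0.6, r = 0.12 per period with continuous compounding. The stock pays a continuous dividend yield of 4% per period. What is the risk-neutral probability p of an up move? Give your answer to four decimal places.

p = 0.5370

Per-period risk-free factor R = e^0.12 = 1.1275; dividend-adjusted growth = e^(0.12−0.04) = 1.0833.
Risk-neutral probability p = (1.0833 − 0.6)/(1.5 − 0.6) = 0.4833/0.9000 = 0.5370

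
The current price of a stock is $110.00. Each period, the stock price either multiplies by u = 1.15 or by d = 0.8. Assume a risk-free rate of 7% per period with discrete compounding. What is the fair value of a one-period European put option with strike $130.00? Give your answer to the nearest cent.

$11.50

Risk-neutral probability p = (1 + 0.07 − 0.8)/(1.15 − 0.8) = 0.2700/0.3500 = 0.7714
Terminal stock prices: S_u = 126.5, S_d = 88
Terminal payoffs (K − S): max(3.5, 0) = 3.5, max(42, 0) = 42
Node 0 (S = 110): V_0 = 1/1.07·[0.7714·3.5000 + 0.2286·42.0000] = 11.4953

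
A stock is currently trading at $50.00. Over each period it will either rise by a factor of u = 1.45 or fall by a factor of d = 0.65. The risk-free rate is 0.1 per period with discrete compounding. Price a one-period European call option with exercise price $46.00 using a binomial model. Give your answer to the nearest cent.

$13.55

Risk-neutral probability p = (1 + 0.1 − 0.65)/(1.45 − 0.65) = 0.4500/0.8000 = 0.5625
Terminal stock prices: S_u = 72.5, S_d = 32.5
Terminal payoffs (S − K): max(26.5, 0) = 26.5, max(-13.5, 0) = 0
Node 0 (S = 50): V_0 = 1/1.1·[0.5625·26.5000 + 0.4375·0.0000] = 13.5511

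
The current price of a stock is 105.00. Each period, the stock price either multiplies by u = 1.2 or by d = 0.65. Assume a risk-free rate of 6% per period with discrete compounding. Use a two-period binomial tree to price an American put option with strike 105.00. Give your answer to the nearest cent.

12.73

Risk-neutral probability p = (1 + 0.06 − 0.65)/(1.2 − 0.65) = 0.4100/0.5500 = 0.7455
Terminal stock prices: S_uu = 151.2, S_ud = 81.9, S_dd = 44.36
Terminal payoffs (K − S): max(-46.2, 0) = 0, max(23.1, 0) = 23.1, max(60.64, 0) = 60.64
Node u (S = 126): continuation = 1/1.06·[0.7455·0.0000 + 0.2545·23.1000] = 5.5472; exercise value = 0.0000 ≤ continuation, so V_u = 5.5472
Node d (S = 68.25): continuation = 1/1.06·[0.7455·23.1000 + 0.2545·60.6375] = 30.8066; exercise value = 36.7500 > continuation, so V_d = 36.7500 (exercise)
Node 0 (S = 105): continuation = 1/1.06·[0.7455·5.5472 + 0.2545·36.7500] = 12.7261; exercise value = 0.0000 ≤ continuation, so V_0 = 12.7261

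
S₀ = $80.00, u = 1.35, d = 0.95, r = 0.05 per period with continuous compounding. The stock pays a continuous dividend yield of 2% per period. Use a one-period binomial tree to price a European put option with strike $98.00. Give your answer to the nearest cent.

Per-period risk-free factor R = e^0.05 = 1.0513; dividend-adjusted growth = e^(0.05−0.02) = 1.0305.
Risk-neutral probability p = (1.0305 − 0.95)/(1.35 − 0.95) = 0.0805/0.4000 = 0.2011
Terminal stock prices: S_u = 108, S_d = 76
Terminal payoffs (K − S): max(-10, 0) = 0, max(22, 0) = 22
Node 0 (S = 80): V_0 = e^(−0.05)·[0.2011·0.0000 + 0.7989·22.0000] = 16.7179

$16.72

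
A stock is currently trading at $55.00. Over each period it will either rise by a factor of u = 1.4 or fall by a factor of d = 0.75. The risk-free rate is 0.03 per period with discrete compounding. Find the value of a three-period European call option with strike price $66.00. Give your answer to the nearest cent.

$10.52

Risk-neutral probability p = (1 + 0.03 − 0.75)/(1.4 − 0.75) = 0.2800/0.6500 = 0.4308
Terminal stock prices: S_uuu = 150.9, S_uud = 80.85, S_udd = 43.31, S_ddd = 23.2
Terminal payoffs (S − K): max(84.92, 0) = 84.92, max(14.85, 0) = 14.85, max(-22.69, 0) = 0, max(-42.8, 0) = 0
Node uu (S = 107.8): V_uu = 1/1.03·[0.4308·84.9200 + 0.5692·14.8500] = 43.7223
Node ud (S = 57.75): V_ud = 1/1.03·[0.4308·14.8500 + 0.5692·0.0000] = 6.2106
Node dd (S = 30.94): V_dd = 1/1.03·[0.4308·0.0000 + 0.5692·0.0000] = 0.0000
Node u (S = 77): V_u = 1/1.03·[0.4308·43.7223 + 0.5692·6.2106] = 21.7180
Node d (S = 41.25): V_d = 1/1.03·[0.4308·6.2106 + 0.5692·0.0000] = 2.5974
Node 0 (S = 55): V_0 = 1/1.03·[0.4308·21.7180 + 0.5692·2.5974] = 10.5184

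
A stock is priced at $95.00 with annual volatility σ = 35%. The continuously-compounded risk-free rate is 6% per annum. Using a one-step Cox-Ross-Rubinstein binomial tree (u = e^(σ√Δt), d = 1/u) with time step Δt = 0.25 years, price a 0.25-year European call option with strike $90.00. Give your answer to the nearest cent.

$11.40

CRR parameters: u = e^(σ√Δt) = e^(0.35·√0.25) = 1.1912, d = 1/u = 0.8395
Per-period rate: rΔt = 0.06·0.25 = 0.015, so R = e^0.015 = 1.0151
Risk-neutral probability p = (e^0.015 − 0.8395)/(1.1912 − 0.8395) = 0.1757/0.3518 = 0.4993
Terminal stock prices: S_u = 113.2, S_d = 79.75
Terminal payoffs (S − K): max(23.17, 0) = 23.17, max(-10.25, 0) = 0
Node 0 (S = 95): V_0 = e^(−0.015)·[0.4993·23.1684 + 0.5007·0.0000] = 11.3963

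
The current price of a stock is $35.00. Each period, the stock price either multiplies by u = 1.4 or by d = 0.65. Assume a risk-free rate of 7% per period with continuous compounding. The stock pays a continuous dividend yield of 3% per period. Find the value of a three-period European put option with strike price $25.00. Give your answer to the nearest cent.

Per-period risk-free factor R = e^0.07 = 1.0725; dividend-adjusted growth = e^(0.07−0.03) = 1.0408.
Risk-neutral probability p = (1.0408 − 0.65)/(1.4 − 0.65) = 0.3908/0.7500 = 0.5211
Terminal stock prices: S_uuu = 96.04, S_uud = 44.59, S_udd = 20.7, S_ddd = 9.612
Terminal payoffs (K − S): max(-71.04, 0) = 0, max(-19.59, 0) = 0, max(4.297, 0) = 4.297, max(15.39, 0) = 15.39
Node uu (S = 68.6): V_uu = e^(−0.07)·[0.5211·0.0000 + 0.4789·0.0000] = 0.0000
Node ud (S = 31.85): V_ud = e^(−0.07)·[0.5211·0.0000 + 0.4789·4.2975] = 1.9190
Node dd (S = 14.79): V_dd = e^(−0.07)·[0.5211·4.2975 + 0.4789·15.3881] = 8.9594
Node u (S = 49): V_u = e^(−0.07)·[0.5211·0.0000 + 0.4789·1.9190] = 0.8569
Node d (S = 22.75): V_d = e^(−0.07)·[0.5211·1.9190 + 0.4789·8.9594] = 4.9331
Node 0 (S = 35): V_0 = e^(−0.07)·[0.5211·0.8569 + 0.4789·4.9331] = 2.6192

$2.62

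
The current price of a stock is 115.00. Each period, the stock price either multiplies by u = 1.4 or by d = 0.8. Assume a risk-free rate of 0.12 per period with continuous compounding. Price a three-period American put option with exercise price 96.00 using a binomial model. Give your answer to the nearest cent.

3.63

Risk-neutral probability p = (e^0.12 − 0.8)/(1.4 − 0.8) = 0.3275/0.6000 = 0.5458
Terminal stock prices: S_uuu = 315.6, S_uud = 180.3, S_udd = 103, S_ddd = 58.88
Terminal payoffs (K − S): max(-219.6, 0) = 0, max(-84.32, 0) = 0, max(-7.04, 0) = 0, max(37.12, 0) = 37.12
Node uu (S = 225.4): continuation = e^(−0.12)·[0.5458·0.0000 + 0.4542·0.0000] = 0.0000; exercise value = 0.0000 ≤ continuation, so V_uu = 0.0000
Node ud (S = 128.8): continuation = e^(−0.12)·[0.5458·0.0000 + 0.4542·0.0000] = 0.0000; exercise value = 0.0000 ≤ continuation, so V_ud = 0.0000
Node dd (S = 73.6): continuation = e^(−0.12)·[0.5458·0.0000 + 0.4542·37.1200] = 14.9525; exercise value = 22.4000 > continuation, so V_dd = 22.4000 (exercise)
Node u (S = 161): continuation = e^(−0.12)·[0.5458·0.0000 + 0.4542·0.0000] = 0.0000; exercise value = 0.0000 ≤ continuation, so V_u = 0.0000
Node d (S = 92): continuation = e^(−0.12)·[0.5458·0.0000 + 0.4542·22.4000] = 9.0230; exercise value = 4.0000 ≤ continuation, so V_d = 9.0230
Node 0 (S = 115): continuation = e^(−0.12)·[0.5458·0.0000 + 0.4542·9.0230] = 3.6346; exercise value = 0.0000 ≤ continuation, so V_0 = 3.6346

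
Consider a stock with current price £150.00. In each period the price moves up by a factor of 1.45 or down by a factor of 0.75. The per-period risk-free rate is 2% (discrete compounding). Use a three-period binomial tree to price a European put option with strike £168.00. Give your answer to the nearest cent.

Risk-neutral probability p = (1 + 0.02 − 0.75)/(1.45 − 0.75) = 0.2700/0.7000 = 0.3857
Terminal stock prices: S_uuu = 457.3, S_uud = 236.5, S_udd = 122.3, S_ddd = 63.28
Terminal payoffs (K − S): max(-289.3, 0) = 0, max(-68.53, 0) = 0, max(45.66, 0) = 45.66, max(104.7, 0) = 104.7
Node uu (S = 315.4): V_uu = 1/1.02·[0.3857·0.0000 + 0.6143·0.0000] = 0.0000
Node ud (S = 163.1): V_ud = 1/1.02·[0.3857·0.0000 + 0.6143·45.6562] = 27.4961
Node dd (S = 84.38): V_dd = 1/1.02·[0.3857·45.6562 + 0.6143·104.7188] = 80.3309
Node u (S = 217.5): V_u = 1/1.02·[0.3857·0.0000 + 0.6143·27.4961] = 16.5593
Node d (S = 112.5): V_d = 1/1.02·[0.3857·27.4961 + 0.6143·80.3309] = 58.7762
Node 0 (S = 150): V_0 = 1/1.02·[0.3857·16.5593 + 0.6143·58.7762] = 41.6593

£41.66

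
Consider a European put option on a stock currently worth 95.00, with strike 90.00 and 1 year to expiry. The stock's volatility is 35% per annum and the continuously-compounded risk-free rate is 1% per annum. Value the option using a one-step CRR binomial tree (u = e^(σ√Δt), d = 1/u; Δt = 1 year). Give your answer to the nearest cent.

CRR parameters: u = e^(σ√Δt) = e^(0.35·√1) = 1.4191, d = 1/u = 0.7047
Per-period rate: rΔt = 0.01·1 = 0.01, so R = e^0.01 = 1.0101
Risk-neutral probability p = (e^0.01 − 0.7047)/(1.4191 − 0.7047) = 0.3054/0.7144 = 0.4275
Terminal stock prices: S_u = 134.8, S_d = 66.95
Terminal payoffs (K − S): max(-44.81, 0) = 0, max(23.05, 0) = 23.05
Node 0 (S = 95): V_0 = e^(−0.01)·[0.4275·0.0000 + 0.5725·23.0546] = 13.0686

13.07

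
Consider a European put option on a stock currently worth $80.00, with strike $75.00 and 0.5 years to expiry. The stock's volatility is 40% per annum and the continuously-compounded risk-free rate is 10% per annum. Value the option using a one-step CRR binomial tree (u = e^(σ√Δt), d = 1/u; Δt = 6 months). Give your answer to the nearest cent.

CRR parameters: u = e^(σ√Δt) = e^(0.4·√0.5) = 1.3269, d = 1/u = 0.7536
Per-period rate: rΔt = 0.1·0.5 = 0.05, so R = e^0.05 = 1.0513
Risk-neutral probability p = (e^0.05 − 0.7536)/(1.3269 − 0.7536) = 0.2976/0.5733 = 0.5192
Terminal stock prices: S_u = 106.2, S_d = 60.29
Terminal payoffs (K − S): max(-31.15, 0) = 0, max(14.71, 0) = 14.71
Node 0 (S = 80): V_0 = e^(−0.05)·[0.5192·0.0000 + 0.4808·14.7089] = 6.7272

$6.73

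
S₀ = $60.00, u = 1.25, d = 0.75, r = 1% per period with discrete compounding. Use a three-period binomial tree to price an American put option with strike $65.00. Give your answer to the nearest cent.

$12.36

Risk-neutral probability p = (1 + 0.01 − 0.75)/(1.25 − 0.75) = 0.2600/0.5000 = 0.5200
Terminal stock prices: S_uuu = 117.2, S_uud = 70.31, S_udd = 42.19, S_ddd = 25.31
Terminal payoffs (K − S): max(-52.19, 0) = 0, max(-5.312, 0) = 0, max(22.81, 0) = 22.81, max(39.69, 0) = 39.69
Node uu (S = 93.75): continuation = 1/1.01·[0.5200·0.0000 + 0.4800·0.0000] = 0.0000; exercise value = 0.0000 ≤ continuation, so V_uu = 0.0000
Node ud (S = 56.25): continuation = 1/1.01·[0.5200·0.0000 + 0.4800·22.8125] = 10.8416; exercise value = 8.7500 ≤ continuation, so V_ud = 10.8416
Node dd (S = 33.75): continuation = 1/1.01·[0.5200·22.8125 + 0.4800·39.6875] = 30.6064; exercise value = 31.2500 > continuation, so V_dd = 31.2500 (exercise)
Node u (S = 75): continuation = 1/1.01·[0.5200·0.0000 + 0.4800·10.8416] = 5.1524; exercise value = 0.0000 ≤ continuation, so V_u = 5.1524
Node d (S = 45): continuation = 1/1.01·[0.5200·10.8416 + 0.4800·31.2500] = 20.4333; exercise value = 20.0000 ≤ continuation, so V_d = 20.4333
Node 0 (S = 60): continuation = 1/1.01·[0.5200·5.1524 + 0.4800·20.4333] = 12.3636; exercise value = 5.0000 ≤ continuation, so V_0 = 12.3636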